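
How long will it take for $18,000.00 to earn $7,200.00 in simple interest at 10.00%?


Rearrange the simple interest formula for t:
I = P × r × t  ⇒  t = I / (P × r)
t = $7,200.00 / ($18,000.00 × 0.1)
t = 4

t = I/(P×r) = 4 years


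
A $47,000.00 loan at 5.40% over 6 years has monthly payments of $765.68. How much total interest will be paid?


Total paid over the life of the loan = PMT × n.
Total paid = $765.68 × 72 = $55,128.96
Total interest = total paid − principal = $55,128.96 − $47,000.00 = $8,128.96

Total interest = (PMT × n) - PV = $8,128.96


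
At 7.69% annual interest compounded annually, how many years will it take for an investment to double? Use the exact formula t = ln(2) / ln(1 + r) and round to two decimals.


Doubling condition: (1 + r)^t = 2
Take ln of both sides: t × ln(1 + r) = ln(2)
t = ln(2) / ln(1 + r)
t = 0.693147 / 0.074087
t = 9.36

t = ln(2) / ln(1 + r) = 9.36 years


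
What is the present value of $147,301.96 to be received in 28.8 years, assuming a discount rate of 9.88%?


Present value formula: PV = FV / (1 + r)^t
PV = $147,301.96 / (1 + 0.0988)^28.8
PV = $147,301.96 / 15.081938
PV = $9,766.78

PV = FV / (1 + r)^t = $9,766.78


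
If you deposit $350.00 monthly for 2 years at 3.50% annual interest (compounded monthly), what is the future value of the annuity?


Future value of an ordinary annuity: FV = PMT × ((1 + r)^n − 1) / r
Monthly rate r = 0.035/12 ≈ 0.00291667, n = 24
FV = $350.00 × ((1 + 0.035/12)^24 − 1) / (0.035/12)
FV = $350.00 × 24.822485
FV = $8,687.87

FV = PMT × ((1+r)^n - 1)/r = $8,687.87


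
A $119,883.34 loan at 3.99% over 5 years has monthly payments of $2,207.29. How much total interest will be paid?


Total paid over the life of the loan = PMT × n.
Total paid = $2,207.29 × 60 = $132,437.40
Total interest = total paid − principal = $132,437.40 − $119,883.34 = $12,554.06

Total interest = (PMT × n) - PV = $12,554.06


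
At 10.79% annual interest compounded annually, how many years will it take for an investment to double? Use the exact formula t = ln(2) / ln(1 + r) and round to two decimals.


Doubling condition: (1 + r)^t = 2
Take ln of both sides: t × ln(1 + r) = ln(2)
t = ln(2) / ln(1 + r)
t = 0.693147 / 0.102466
t = 6.76

t = ln(2) / ln(1 + r) = 6.76 years


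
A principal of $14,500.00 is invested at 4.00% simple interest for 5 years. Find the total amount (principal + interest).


Total amount formula: A = P(1 + rt) = P + P·r·t
Interest: I = P × r × t = $14,500.00 × 0.04 × 5 = $2,900.00
A = P + I = $14,500.00 + $2,900.00 = $17,400.00

A = P + I = P(1 + rt) = $17,400.00


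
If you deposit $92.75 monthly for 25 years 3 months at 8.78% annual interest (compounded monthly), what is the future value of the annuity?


Future value of an ordinary annuity: FV = PMT × ((1 + r)^n − 1) / r
Monthly rate r = 0.0878/12 ≈ 0.00731667, n = 303
FV = $92.75 × ((1 + 0.0878/12)^303 − 1) / (0.0878/12)
FV = $92.75 × 1107.813680
FV = $102,749.72

FV = PMT × ((1+r)^n - 1)/r = $102,749.72


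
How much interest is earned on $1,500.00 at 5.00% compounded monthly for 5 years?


Compound interest earned = final amount − principal.
A = P(1 + r/n)^(nt) = $1,500.00 × (1 + 0.05/12)^(12 × 5) = $1,925.04
Interest = A − P = $1,925.04 − $1,500.00 = $425.04

Interest = A - P = $425.04


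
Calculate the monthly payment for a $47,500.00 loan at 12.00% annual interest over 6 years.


Loan payment formula: PMT = PV × r / (1 − (1 + r)^(−n))
Monthly rate r = 0.12/12 = 0.01, n = 72 months
Denominator: 1 − (1 + 0.12/12)^(−72) = 0.511504
PMT = $47,500.00 × (0.12/12) / 0.511504
PMT = $928.63 per month

PMT = PV × r / (1-(1+r)^(-n)) = $928.63/month


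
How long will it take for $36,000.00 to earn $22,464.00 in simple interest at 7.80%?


Rearrange the simple interest formula for t:
I = P × r × t  ⇒  t = I / (P × r)
t = $22,464.00 / ($36,000.00 × 0.078)
t = 8

t = I/(P×r) = 8 years


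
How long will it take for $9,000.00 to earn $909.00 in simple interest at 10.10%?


Rearrange the simple interest formula for t:
I = P × r × t  ⇒  t = I / (P × r)
t = $909.00 / ($9,000.00 × 0.101)
t = 1

t = I/(P×r) = 1 year


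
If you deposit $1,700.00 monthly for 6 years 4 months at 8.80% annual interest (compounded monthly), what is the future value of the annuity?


Future value of an ordinary annuity: FV = PMT × ((1 + r)^n − 1) / r
Monthly rate r = 0.088/12 ≈ 0.00733333, n = 76
FV = $1,700.00 × ((1 + 0.088/12)^76 − 1) / (0.088/12)
FV = $1,700.00 × 101.244975
FV = $172,116.46

FV = PMT × ((1+r)^n - 1)/r = $172,116.46


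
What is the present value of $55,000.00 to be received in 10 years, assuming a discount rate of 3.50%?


Present value formula: PV = FV / (1 + r)^t
PV = $55,000.00 / (1 + 0.035)^10
PV = $55,000.00 / 1.410599
PV = $38,990.53

PV = FV / (1 + r)^t = $38,990.53


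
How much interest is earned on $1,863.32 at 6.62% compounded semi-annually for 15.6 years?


Compound interest earned = final amount − principal.
A = P(1 + r/n)^(nt) = $1,863.32 × (1 + 0.0662/2)^(2 × 15.6) = $5,146.70
Interest = A − P = $5,146.70 − $1,863.32 = $3,283.38

Interest = A - P = $3,283.38


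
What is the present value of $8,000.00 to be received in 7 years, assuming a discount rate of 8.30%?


Present value formula: PV = FV / (1 + r)^t
PV = $8,000.00 / (1 + 0.083)^7
PV = $8,000.00 / 1.747428
PV = $4,578.16

PV = FV / (1 + r)^t = $4,578.16


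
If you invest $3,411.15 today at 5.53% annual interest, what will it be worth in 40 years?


Future value formula: FV = PV × (1 + r)^t
FV = $3,411.15 × (1 + 0.0553)^40
FV = $3,411.15 × 8.610682
FV = $29,372.33

FV = PV × (1 + r)^t = $29,372.33


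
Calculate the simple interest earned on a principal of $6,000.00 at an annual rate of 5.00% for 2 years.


Simple interest formula: I = P × r × t
I = $6,000.00 × 0.05 × 2
I = $600.00

I = P × r × t = $600.00


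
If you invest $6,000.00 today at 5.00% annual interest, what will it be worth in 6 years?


Future value formula: FV = PV × (1 + r)^t
FV = $6,000.00 × (1 + 0.05)^6
FV = $6,000.00 × 1.3400956
FV = $8,040.57

FV = PV × (1 + r)^t = $8,040.57


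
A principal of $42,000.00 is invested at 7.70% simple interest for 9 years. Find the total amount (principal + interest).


Total amount formula: A = P(1 + rt) = P + P·r·t
Interest: I = P × r × t = $42,000.00 × 0.077 × 9 = $29,106.00
A = P + I = $42,000.00 + $29,106.00 = $71,106.00

A = P + I = P(1 + rt) = $71,106.00


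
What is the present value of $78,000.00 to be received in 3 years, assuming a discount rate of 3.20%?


Present value formula: PV = FV / (1 + r)^t
PV = $78,000.00 / (1 + 0.032)^3
PV = $78,000.00 / 1.0991048
PV = $70,966.85

PV = FV / (1 + r)^t = $70,966.85


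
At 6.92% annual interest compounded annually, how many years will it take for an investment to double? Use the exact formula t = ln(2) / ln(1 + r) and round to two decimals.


Doubling condition: (1 + r)^t = 2
Take ln of both sides: t × ln(1 + r) = ln(2)
t = ln(2) / ln(1 + r)
t = 0.693147 / 0.066911
t = 10.36

t = ln(2) / ln(1 + r) = 10.36 years


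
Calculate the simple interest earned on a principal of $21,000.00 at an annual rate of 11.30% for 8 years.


Simple interest formula: I = P × r × t
I = $21,000.00 × 0.113 × 8
I = $18,984.00

I = P × r × t = $18,984.00


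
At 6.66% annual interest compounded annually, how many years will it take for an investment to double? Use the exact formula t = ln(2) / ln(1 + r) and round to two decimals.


Doubling condition: (1 + r)^t = 2
Take ln of both sides: t × ln(1 + r) = ln(2)
t = ln(2) / ln(1 + r)
t = 0.693147 / 0.064476
t = 10.75

t = ln(2) / ln(1 + r) = 10.75 years


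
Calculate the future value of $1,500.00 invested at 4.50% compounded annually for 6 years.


Compound interest formula: A = P(1 + r/n)^(nt)
A = $1,500.00 × (1 + 0.045/1)^(1 × 6)
Growth factor: (1 + 0.045/1)^6 = 1.302260
A = $1,500.00 × 1.302260
A = $1,953.39

A = P(1 + r/n)^(nt) = $1,953.39


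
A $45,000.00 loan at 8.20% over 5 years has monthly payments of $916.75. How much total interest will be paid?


Total paid over the life of the loan = PMT × n.
Total paid = $916.75 × 60 = $55,005.00
Total interest = total paid − principal = $55,005.00 − $45,000.00 = $10,005.00

Total interest = (PMT × n) - PV = $10,005.00


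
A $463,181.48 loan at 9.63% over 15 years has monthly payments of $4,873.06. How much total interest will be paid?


Total paid over the life of the loan = PMT × n.
Total paid = $4,873.06 × 180 = $877,150.80
Total interest = total paid − principal = $877,150.80 − $463,181.48 = $413,969.32

Total interest = (PMT × n) - PV = $413,969.32


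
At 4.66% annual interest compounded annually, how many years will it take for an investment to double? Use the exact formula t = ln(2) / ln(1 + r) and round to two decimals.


Doubling condition: (1 + r)^t = 2
Take ln of both sides: t × ln(1 + r) = ln(2)
t = ln(2) / ln(1 + r)
t = 0.693147 / 0.045547
t = 15.22

t = ln(2) / ln(1 + r) = 15.22 years


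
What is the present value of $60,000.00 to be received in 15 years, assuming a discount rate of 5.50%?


Present value formula: PV = FV / (1 + r)^t
PV = $60,000.00 / (1 + 0.055)^15
PV = $60,000.00 / 2.2324765
PV = $26,875.98

PV = FV / (1 + r)^t = $26,875.98


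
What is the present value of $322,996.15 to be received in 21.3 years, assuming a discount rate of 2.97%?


Present value formula: PV = FV / (1 + r)^t
PV = $322,996.15 / (1 + 0.0297)^21.3
PV = $322,996.15 / 1.8652549
PV = $173,164.62

PV = FV / (1 + r)^t = $173,164.62


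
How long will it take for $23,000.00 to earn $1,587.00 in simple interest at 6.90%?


Rearrange the simple interest formula for t:
I = P × r × t  ⇒  t = I / (P × r)
t = $1,587.00 / ($23,000.00 × 0.069)
t = 1

t = I/(P×r) = 1 year


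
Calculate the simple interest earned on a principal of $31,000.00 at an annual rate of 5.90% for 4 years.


Simple interest formula: I = P × r × t
I = $31,000.00 × 0.059 × 4
I = $7,316.00

I = P × r × t = $7,316.00


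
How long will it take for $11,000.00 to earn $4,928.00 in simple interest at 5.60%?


Rearrange the simple interest formula for t:
I = P × r × t  ⇒  t = I / (P × r)
t = $4,928.00 / ($11,000.00 × 0.056)
t = 8

t = I/(P×r) = 8 years


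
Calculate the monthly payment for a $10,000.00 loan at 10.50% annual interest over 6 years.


Loan payment formula: PMT = PV × r / (1 − (1 + r)^(−n))
Monthly rate r = 0.105/12 = 0.00875, n = 72 months
Denominator: 1 − (1 + 0.105/12)^(−72) = 0.465947
PMT = $10,000.00 × (0.105/12) / 0.465947
PMT = $187.79 per month

PMT = PV × r / (1-(1+r)^(-n)) = $187.79/month


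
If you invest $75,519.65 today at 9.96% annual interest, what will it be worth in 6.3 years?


Future value formula: FV = PV × (1 + r)^t
FV = $75,519.65 × (1 + 0.0996)^6.3
FV = $75,519.65 × 1.8187743
FV = $137,353.20

FV = PV × (1 + r)^t = $137,353.20


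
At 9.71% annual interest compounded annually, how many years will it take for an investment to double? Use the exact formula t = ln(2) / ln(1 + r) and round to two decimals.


Doubling condition: (1 + r)^t = 2
Take ln of both sides: t × ln(1 + r) = ln(2)
t = ln(2) / ln(1 + r)
t = 0.693147 / 0.092670
t = 7.48

t = ln(2) / ln(1 + r) = 7.48 years


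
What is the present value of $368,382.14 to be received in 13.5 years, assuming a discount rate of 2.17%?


Present value formula: PV = FV / (1 + r)^t
PV = $368,382.14 / (1 + 0.0217)^13.5
PV = $368,382.14 / 1.3361826
PV = $275,697.45

PV = FV / (1 + r)^t = $275,697.45


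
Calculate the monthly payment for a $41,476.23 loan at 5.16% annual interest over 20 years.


Loan payment formula: PMT = PV × r / (1 − (1 + r)^(−n))
Monthly rate r = 0.0516/12 = 0.0043, n = 240 months
Denominator: 1 − (1 + 0.0516/12)^(−240) = 0.642917
PMT = $41,476.23 × (0.0516/12) / 0.642917
PMT = $277.40 per month

PMT = PV × r / (1-(1+r)^(-n)) = $277.40/month


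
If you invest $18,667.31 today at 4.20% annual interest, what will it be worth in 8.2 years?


Future value formula: FV = PV × (1 + r)^t
FV = $18,667.31 × (1 + 0.042)^8.2
FV = $18,667.31 × 1.401249
FV = $26,157.55

FV = PV × (1 + r)^t = $26,157.55


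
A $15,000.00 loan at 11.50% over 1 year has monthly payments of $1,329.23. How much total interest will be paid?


Total paid over the life of the loan = PMT × n.
Total paid = $1,329.23 × 12 = $15,950.76
Total interest = total paid − principal = $15,950.76 − $15,000.00 = $950.76

Total interest = (PMT × n) - PV = $950.76


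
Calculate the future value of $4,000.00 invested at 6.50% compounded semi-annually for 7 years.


Compound interest formula: A = P(1 + r/n)^(nt)
A = $4,000.00 × (1 + 0.065/2)^(2 × 7)
Growth factor: (1 + 0.065/2)^14 = 1.564807
A = $4,000.00 × 1.564807
A = $6,259.23

A = P(1 + r/n)^(nt) = $6,259.23


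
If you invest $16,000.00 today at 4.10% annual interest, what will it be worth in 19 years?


Future value formula: FV = PV × (1 + r)^t
FV = $16,000.00 × (1 + 0.041)^19
FV = $16,000.00 × 2.1456746
FV = $34,330.79

FV = PV × (1 + r)^t = $34,330.79


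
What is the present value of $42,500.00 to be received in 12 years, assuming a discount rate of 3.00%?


Present value formula: PV = FV / (1 + r)^t
PV = $42,500.00 / (1 + 0.03)^12
PV = $42,500.00 / 1.425761
PV = $29,808.64

PV = FV / (1 + r)^t = $29,808.64


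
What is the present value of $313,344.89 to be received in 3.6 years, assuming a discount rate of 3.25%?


Present value formula: PV = FV / (1 + r)^t
PV = $313,344.89 / (1 + 0.0325)^3.6
PV = $313,344.89 / 1.12202935
PV = $279,266.22

PV = FV / (1 + r)^t = $279,266.22


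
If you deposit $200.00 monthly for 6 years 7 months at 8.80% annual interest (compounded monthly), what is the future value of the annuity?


Future value of an ordinary annuity: FV = PMT × ((1 + r)^n − 1) / r
Monthly rate r = 0.088/12 ≈ 0.00733333, n = 79
FV = $200.00 × ((1 + 0.088/12)^79 − 1) / (0.088/12)
FV = $200.00 × 106.510792
FV = $21,302.16

FV = PMT × ((1+r)^n - 1)/r = $21,302.16


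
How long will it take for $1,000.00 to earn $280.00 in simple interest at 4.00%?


Rearrange the simple interest formula for t:
I = P × r × t  ⇒  t = I / (P × r)
t = $280.00 / ($1,000.00 × 0.04)
t = 7

t = I/(P×r) = 7 years


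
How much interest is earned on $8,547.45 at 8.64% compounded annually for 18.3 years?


Compound interest earned = final amount − principal.
A = P(1 + r/n)^(nt) = $8,547.45 × (1 + 0.0864/1)^(1 × 18.3) = $38,944.77
Interest = A − P = $38,944.77 − $8,547.45 = $30,397.32

Interest = A - P = $30,397.32


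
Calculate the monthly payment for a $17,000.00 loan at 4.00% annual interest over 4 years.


Loan payment formula: PMT = PV × r / (1 − (1 + r)^(−n))
Monthly rate r = 0.04/12 ≈ 0.00333333, n = 48 months
Denominator: 1 − (1 + 0.04/12)^(−48) = 0.1476294
PMT = $17,000.00 × (0.04/12) / 0.1476294
PMT = $383.84 per month

PMT = PV × r / (1-(1+r)^(-n)) = $383.84/month


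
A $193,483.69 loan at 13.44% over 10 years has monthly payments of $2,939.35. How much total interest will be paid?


Total paid over the life of the loan = PMT × n.
Total paid = $2,939.35 × 120 = $352,722.00
Total interest = total paid − principal = $352,722.00 − $193,483.69 = $159,238.31

Total interest = (PMT × n) - PV = $159,238.31


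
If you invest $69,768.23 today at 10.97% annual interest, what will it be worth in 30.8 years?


Future value formula: FV = PV × (1 + r)^t
FV = $69,768.23 × (1 + 0.1097)^30.8
FV = $69,768.23 × 24.6792553
FV = $1,721,827.96

FV = PV × (1 + r)^t = $1,721,827.96


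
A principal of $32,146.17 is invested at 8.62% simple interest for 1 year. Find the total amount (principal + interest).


Total amount formula: A = P(1 + rt) = P + P·r·t
Interest: I = P × r × t = $32,146.17 × 0.0862 × 1 = $2,771.00
A = P + I = $32,146.17 + $2,771.00 = $34,917.17

A = P + I = P(1 + rt) = $34,917.17


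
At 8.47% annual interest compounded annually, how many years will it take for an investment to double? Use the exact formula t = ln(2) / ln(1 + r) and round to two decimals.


Doubling condition: (1 + r)^t = 2
Take ln of both sides: t × ln(1 + r) = ln(2)
t = ln(2) / ln(1 + r)
t = 0.693147 / 0.081303
t = 8.53

t = ln(2) / ln(1 + r) = 8.53 years


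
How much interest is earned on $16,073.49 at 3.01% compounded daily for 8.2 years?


Compound interest earned = final amount − principal.
A = P(1 + r/n)^(nt) = $16,073.49 × (1 + 0.0301/365)^(365 × 8.2) = $20,573.03
Interest = A − P = $20,573.03 − $16,073.49 = $4,499.54

Interest = A - P = $4,499.54


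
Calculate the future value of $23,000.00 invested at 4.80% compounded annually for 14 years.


Compound interest formula: A = P(1 + r/n)^(nt)
A = $23,000.00 × (1 + 0.048/1)^(1 × 14)
Growth factor: (1 + 0.048/1)^14 = 1.927782
A = $23,000.00 × 1.927782
A = $44,338.99

A = P(1 + r/n)^(nt) = $44,338.99


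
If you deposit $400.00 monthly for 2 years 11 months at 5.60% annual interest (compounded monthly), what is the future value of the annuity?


Future value of an ordinary annuity: FV = PMT × ((1 + r)^n − 1) / r
Monthly rate r = 0.056/12 ≈ 0.00466667, n = 35
FV = $400.00 × ((1 + 0.056/12)^35 − 1) / (0.056/12)
FV = $400.00 × 37.924681
FV = $15,169.87

FV = PMT × ((1+r)^n - 1)/r = $15,169.87


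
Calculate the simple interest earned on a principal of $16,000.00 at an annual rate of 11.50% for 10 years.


Simple interest formula: I = P × r × t
I = $16,000.00 × 0.115 × 10
I = $18,400.00

I = P × r × t = $18,400.00


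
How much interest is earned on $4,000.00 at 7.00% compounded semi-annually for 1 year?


Compound interest earned = final amount − principal.
A = P(1 + r/n)^(nt) = $4,000.00 × (1 + 0.07/2)^(2 × 1) = $4,284.90
Interest = A − P = $4,284.90 − $4,000.00 = $284.90

Interest = A - P = $284.90


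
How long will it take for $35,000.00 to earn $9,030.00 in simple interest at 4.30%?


Rearrange the simple interest formula for t:
I = P × r × t  ⇒  t = I / (P × r)
t = $9,030.00 / ($35,000.00 × 0.043)
t = 6

t = I/(P×r) = 6 years


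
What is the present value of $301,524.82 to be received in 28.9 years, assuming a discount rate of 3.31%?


Present value formula: PV = FV / (1 + r)^t
PV = $301,524.82 / (1 + 0.0331)^28.9
PV = $301,524.82 / 2.56279725
PV = $117,654.57

PV = FV / (1 + r)^t = $117,654.57


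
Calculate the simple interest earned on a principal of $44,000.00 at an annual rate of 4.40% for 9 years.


Simple interest formula: I = P × r × t
I = $44,000.00 × 0.044 × 9
I = $17,424.00

I = P × r × t = $17,424.00


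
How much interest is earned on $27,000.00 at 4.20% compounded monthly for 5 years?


Compound interest earned = final amount − principal.
A = P(1 + r/n)^(nt) = $27,000.00 × (1 + 0.042/12)^(12 × 5) = $33,297.10
Interest = A − P = $33,297.10 − $27,000.00 = $6,297.10

Interest = A - P = $6,297.10


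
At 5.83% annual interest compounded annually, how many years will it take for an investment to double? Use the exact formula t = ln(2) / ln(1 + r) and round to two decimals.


Doubling condition: (1 + r)^t = 2
Take ln of both sides: t × ln(1 + r) = ln(2)
t = ln(2) / ln(1 + r)
t = 0.693147 / 0.056664
t = 12.23

t = ln(2) / ln(1 + r) = 12.23 years


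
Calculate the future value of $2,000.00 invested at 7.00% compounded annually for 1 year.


Compound interest formula: A = P(1 + r/n)^(nt)
A = $2,000.00 × (1 + 0.07/1)^(1 × 1)
Growth factor: (1 + 0.07/1)^1 = 1.070000
A = $2,000.00 × 1.070000
A = $2,140.00

A = P(1 + r/n)^(nt) = $2,140.00


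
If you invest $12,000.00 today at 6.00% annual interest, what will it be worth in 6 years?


Future value formula: FV = PV × (1 + r)^t
FV = $12,000.00 × (1 + 0.06)^6
FV = $12,000.00 × 1.418519
FV = $17,022.23

FV = PV × (1 + r)^t = $17,022.23


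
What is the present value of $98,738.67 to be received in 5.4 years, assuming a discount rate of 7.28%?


Present value formula: PV = FV / (1 + r)^t
PV = $98,738.67 / (1 + 0.0728)^5.4
PV = $98,738.67 / 1.46150845
PV = $67,559.42

PV = FV / (1 + r)^t = $67,559.42


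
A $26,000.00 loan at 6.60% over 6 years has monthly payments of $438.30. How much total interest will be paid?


Total paid over the life of the loan = PMT × n.
Total paid = $438.30 × 72 = $31,557.60
Total interest = total paid − principal = $31,557.60 − $26,000.00 = $5,557.60

Total interest = (PMT × n) - PV = $5,557.60


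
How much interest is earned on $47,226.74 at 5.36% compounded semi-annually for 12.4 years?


Compound interest earned = final amount − principal.
A = P(1 + r/n)^(nt) = $47,226.74 × (1 + 0.0536/2)^(2 × 12.4) = $90,999.14
Interest = A − P = $90,999.14 − $47,226.74 = $43,772.40

Interest = A - P = $43,772.40


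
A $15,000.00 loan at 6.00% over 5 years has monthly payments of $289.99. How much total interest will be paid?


Total paid over the life of the loan = PMT × n.
Total paid = $289.99 × 60 = $17,399.40
Total interest = total paid − principal = $17,399.40 − $15,000.00 = $2,399.40

Total interest = (PMT × n) - PV = $2,399.40


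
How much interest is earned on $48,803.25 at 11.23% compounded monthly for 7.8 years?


Compound interest earned = final amount − principal.
A = P(1 + r/n)^(nt) = $48,803.25 × (1 + 0.1123/12)^(12 × 7.8) = $116,706.66
Interest = A − P = $116,706.66 − $48,803.25 = $67,903.41

Interest = A - P = $67,903.41


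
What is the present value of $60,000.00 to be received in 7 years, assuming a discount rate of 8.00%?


Present value formula: PV = FV / (1 + r)^t
PV = $60,000.00 / (1 + 0.08)^7
PV = $60,000.00 / 1.7138243
PV = $35,009.42

PV = FV / (1 + r)^t = $35,009.42


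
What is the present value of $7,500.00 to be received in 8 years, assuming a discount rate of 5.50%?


Present value formula: PV = FV / (1 + r)^t
PV = $7,500.00 / (1 + 0.055)^8
PV = $7,500.00 / 1.534687
PV = $4,886.99

PV = FV / (1 + r)^t = $4,886.99


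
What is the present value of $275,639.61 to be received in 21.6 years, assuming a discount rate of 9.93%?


Present value formula: PV = FV / (1 + r)^t
PV = $275,639.61 / (1 + 0.0993)^21.6
PV = $275,639.61 / 7.7287725
PV = $35,664.09

PV = FV / (1 + r)^t = $35,664.09


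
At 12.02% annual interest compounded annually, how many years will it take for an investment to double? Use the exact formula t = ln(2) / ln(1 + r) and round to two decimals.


Doubling condition: (1 + r)^t = 2
Take ln of both sides: t × ln(1 + r) = ln(2)
t = ln(2) / ln(1 + r)
t = 0.693147 / 0.113507
t = 6.11

t = ln(2) / ln(1 + r) = 6.11 years


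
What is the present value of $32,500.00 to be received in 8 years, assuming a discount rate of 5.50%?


Present value formula: PV = FV / (1 + r)^t
PV = $32,500.00 / (1 + 0.055)^8
PV = $32,500.00 / 1.534687
PV = $21,176.96

PV = FV / (1 + r)^t = $21,176.96


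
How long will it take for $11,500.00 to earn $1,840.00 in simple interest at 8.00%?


Rearrange the simple interest formula for t:
I = P × r × t  ⇒  t = I / (P × r)
t = $1,840.00 / ($11,500.00 × 0.08)
t = 2

t = I/(P×r) = 2 years


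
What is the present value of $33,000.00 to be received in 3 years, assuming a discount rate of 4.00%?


Present value formula: PV = FV / (1 + r)^t
PV = $33,000.00 / (1 + 0.04)^3
PV = $33,000.00 / 1.124864
PV = $29,336.88

PV = FV / (1 + r)^t = $29,336.88


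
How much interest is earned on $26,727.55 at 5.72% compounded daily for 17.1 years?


Compound interest earned = final amount − principal.
A = P(1 + r/n)^(nt) = $26,727.55 × (1 + 0.0572/365)^(365 × 17.1) = $71,075.18
Interest = A − P = $71,075.18 − $26,727.55 = $44,347.63

Interest = A - P = $44,347.63


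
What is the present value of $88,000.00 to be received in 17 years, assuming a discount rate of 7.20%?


Present value formula: PV = FV / (1 + r)^t
PV = $88,000.00 / (1 + 0.072)^17
PV = $88,000.00 / 3.260704
PV = $26,988.04

PV = FV / (1 + r)^t = $26,988.04


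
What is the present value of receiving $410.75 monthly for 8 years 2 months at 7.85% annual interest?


Present value of an ordinary annuity: PV = PMT × (1 − (1 + r)^(−n)) / r
Monthly rate r = 0.0785/12 ≈ 0.00654167, n = 98
PV = $410.75 × (1 − (1 + 0.0785/12)^(−98)) / (0.0785/12)
PV = $410.75 × 72.180027
PV = $29,647.95

PV = PMT × (1-(1+r)^(-n))/r = $29,647.95


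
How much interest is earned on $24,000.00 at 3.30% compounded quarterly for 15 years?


Compound interest earned = final amount − principal.
A = P(1 + r/n)^(nt) = $24,000.00 × (1 + 0.033/4)^(4 × 15) = $39,292.09
Interest = A − P = $39,292.09 − $24,000.00 = $15,292.09

Interest = A - P = $15,292.09


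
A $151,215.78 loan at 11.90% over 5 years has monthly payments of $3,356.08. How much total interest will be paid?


Total paid over the life of the loan = PMT × n.
Total paid = $3,356.08 × 60 = $201,364.80
Total interest = total paid − principal = $201,364.80 − $151,215.78 = $50,149.02

Total interest = (PMT × n) - PV = $50,149.02


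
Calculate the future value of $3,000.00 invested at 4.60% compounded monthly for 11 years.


Compound interest formula: A = P(1 + r/n)^(nt)
A = $3,000.00 × (1 + 0.046/12)^(12 × 11)
Growth factor: (1 + 0.046/12)^132 = 1.657040
A = $3,000.00 × 1.657040
A = $4,971.12

A = P(1 + r/n)^(nt) = $4,971.12


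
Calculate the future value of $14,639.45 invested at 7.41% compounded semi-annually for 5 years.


Compound interest formula: A = P(1 + r/n)^(nt)
A = $14,639.45 × (1 + 0.0741/2)^(2 × 5)
Growth factor: (1 + 0.0741/2)^10 = 1.4387885
A = $14,639.45 × 1.4387885
A = $21,063.07

A = P(1 + r/n)^(nt) = $21,063.07


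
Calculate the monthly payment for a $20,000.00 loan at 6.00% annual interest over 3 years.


Loan payment formula: PMT = PV × r / (1 − (1 + r)^(−n))
Monthly rate r = 0.06/12 = 0.005, n = 36 months
Denominator: 1 − (1 + 0.06/12)^(−36) = 0.164355
PMT = $20,000.00 × (0.06/12) / 0.164355
PMT = $608.44 per month

PMT = PV × r / (1-(1+r)^(-n)) = $608.44/month


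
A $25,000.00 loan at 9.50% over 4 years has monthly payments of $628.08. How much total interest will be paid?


Total paid over the life of the loan = PMT × n.
Total paid = $628.08 × 48 = $30,147.84
Total interest = total paid − principal = $30,147.84 − $25,000.00 = $5,147.84

Total interest = (PMT × n) - PV = $5,147.84


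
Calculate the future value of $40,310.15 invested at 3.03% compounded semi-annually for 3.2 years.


Compound interest formula: A = P(1 + r/n)^(nt)
A = $40,310.15 × (1 + 0.0303/2)^(2 × 3.2)
Growth factor: (1 + 0.0303/2)^6.4 = 1.1010154
A = $40,310.15 × 1.1010154
A = $44,382.10

A = P(1 + r/n)^(nt) = $44,382.10


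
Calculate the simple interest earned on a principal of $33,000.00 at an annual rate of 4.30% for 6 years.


Simple interest formula: I = P × r × t
I = $33,000.00 × 0.043 × 6
I = $8,514.00

I = P × r × t = $8,514.00


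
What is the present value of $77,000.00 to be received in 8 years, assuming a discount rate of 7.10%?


Present value formula: PV = FV / (1 + r)^t
PV = $77,000.00 / (1 + 0.071)^8
PV = $77,000.00 / 1.7310745
PV = $44,481.04

PV = FV / (1 + r)^t = $44,481.04


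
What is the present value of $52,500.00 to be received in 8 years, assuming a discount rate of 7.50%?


Present value formula: PV = FV / (1 + r)^t
PV = $52,500.00 / (1 + 0.075)^8
PV = $52,500.00 / 1.7834778
PV = $29,436.87

PV = FV / (1 + r)^t = $29,436.87


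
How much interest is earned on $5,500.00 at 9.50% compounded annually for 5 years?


Compound interest earned = final amount − principal.
A = P(1 + r/n)^(nt) = $5,500.00 × (1 + 0.095/1)^(1 × 5) = $8,658.31
Interest = A − P = $8,658.31 − $5,500.00 = $3,158.31

Interest = A - P = $3,158.31


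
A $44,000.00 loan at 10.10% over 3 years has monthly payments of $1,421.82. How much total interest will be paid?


Total paid over the life of the loan = PMT × n.
Total paid = $1,421.82 × 36 = $51,185.52
Total interest = total paid − principal = $51,185.52 − $44,000.00 = $7,185.52

Total interest = (PMT × n) - PV = $7,185.52


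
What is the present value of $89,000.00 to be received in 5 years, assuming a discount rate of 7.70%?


Present value formula: PV = FV / (1 + r)^t
PV = $89,000.00 / (1 + 0.077)^5
PV = $89,000.00 / 1.4490338
PV = $61,420.24

PV = FV / (1 + r)^t = $61,420.24


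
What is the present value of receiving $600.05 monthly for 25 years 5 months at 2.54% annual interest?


Present value of an ordinary annuity: PV = PMT × (1 − (1 + r)^(−n)) / r
Monthly rate r = 0.0254/12 ≈ 0.00211667, n = 305
PV = $600.05 × (1 − (1 + 0.0254/12)^(−305)) / (0.0254/12)
PV = $600.05 × 224.544350
PV = $134,737.84

PV = PMT × (1-(1+r)^(-n))/r = $134,737.84


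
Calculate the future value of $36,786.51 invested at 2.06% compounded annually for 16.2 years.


Compound interest formula: A = P(1 + r/n)^(nt)
A = $36,786.51 × (1 + 0.0206/1)^(1 × 16.2)
Growth factor: (1 + 0.0206/1)^16.2 = 1.391426
A = $36,786.51 × 1.391426
A = $51,185.71

A = P(1 + r/n)^(nt) = $51,185.71


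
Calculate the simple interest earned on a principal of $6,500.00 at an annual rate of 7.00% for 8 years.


Simple interest formula: I = P × r × t
I = $6,500.00 × 0.07 × 8
I = $3,640.00

I = P × r × t = $3,640.00


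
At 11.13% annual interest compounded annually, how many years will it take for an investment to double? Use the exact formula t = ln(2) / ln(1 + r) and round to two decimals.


Doubling condition: (1 + r)^t = 2
Take ln of both sides: t × ln(1 + r) = ln(2)
t = ln(2) / ln(1 + r)
t = 0.693147 / 0.105531
t = 6.57

t = ln(2) / ln(1 + r) = 6.57 years


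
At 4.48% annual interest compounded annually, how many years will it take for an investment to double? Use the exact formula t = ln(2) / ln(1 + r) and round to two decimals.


Doubling condition: (1 + r)^t = 2
Take ln of both sides: t × ln(1 + r) = ln(2)
t = ln(2) / ln(1 + r)
t = 0.693147 / 0.043825
t = 15.82

t = ln(2) / ln(1 + r) = 15.82 years


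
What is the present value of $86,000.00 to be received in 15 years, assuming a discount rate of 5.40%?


Present value formula: PV = FV / (1 + r)^t
PV = $86,000.00 / (1 + 0.054)^15
PV = $86,000.00 / 2.2009449
PV = $39,074.13

PV = FV / (1 + r)^t = $39,074.13


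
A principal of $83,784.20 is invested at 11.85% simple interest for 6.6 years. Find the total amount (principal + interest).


Total amount formula: A = P(1 + rt) = P + P·r·t
Interest: I = P × r × t = $83,784.20 × 0.1185 × 6.6 = $65,527.62
A = P + I = $83,784.20 + $65,527.62 = $149,311.82

A = P + I = P(1 + rt) = $149,311.82


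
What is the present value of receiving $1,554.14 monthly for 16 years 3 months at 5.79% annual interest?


Present value of an ordinary annuity: PV = PMT × (1 − (1 + r)^(−n)) / r
Monthly rate r = 0.0579/12 = 0.004825, n = 195
PV = $1,554.14 × (1 − (1 + 0.0579/12)^(−195)) / (0.0579/12)
PV = $1,554.14 × 126.182333
PV = $196,105.01

PV = PMT × (1-(1+r)^(-n))/r = $196,105.01


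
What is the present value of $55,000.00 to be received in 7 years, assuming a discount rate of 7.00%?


Present value formula: PV = FV / (1 + r)^t
PV = $55,000.00 / (1 + 0.07)^7
PV = $55,000.00 / 1.6057815
PV = $34,251.24

PV = FV / (1 + r)^t = $34,251.24


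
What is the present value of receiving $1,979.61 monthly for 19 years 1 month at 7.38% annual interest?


Present value of an ordinary annuity: PV = PMT × (1 − (1 + r)^(−n)) / r
Monthly rate r = 0.0738/12 = 0.00615, n = 229
PV = $1,979.61 × (1 − (1 + 0.0738/12)^(−229)) / (0.0738/12)
PV = $1,979.61 × 122.666104
PV = $242,831.05

PV = PMT × (1-(1+r)^(-n))/r = $242,831.05


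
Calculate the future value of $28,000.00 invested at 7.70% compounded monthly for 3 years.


Compound interest formula: A = P(1 + r/n)^(nt)
A = $28,000.00 × (1 + 0.077/12)^(12 × 3)
Growth factor: (1 + 0.077/12)^36 = 1.258930
A = $28,000.00 × 1.258930
A = $35,250.04

A = P(1 + r/n)^(nt) = $35,250.04


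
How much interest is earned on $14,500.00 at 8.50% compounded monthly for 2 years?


Compound interest earned = final amount − principal.
A = P(1 + r/n)^(nt) = $14,500.00 × (1 + 0.085/12)^(12 × 2) = $17,176.62
Interest = A − P = $17,176.62 − $14,500.00 = $2,676.62

Interest = A - P = $2,676.62


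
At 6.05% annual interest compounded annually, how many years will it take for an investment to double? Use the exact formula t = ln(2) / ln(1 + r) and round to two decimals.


Doubling condition: (1 + r)^t = 2
Take ln of both sides: t × ln(1 + r) = ln(2)
t = ln(2) / ln(1 + r)
t = 0.693147 / 0.058740
t = 11.80

t = ln(2) / ln(1 + r) = 11.80 years


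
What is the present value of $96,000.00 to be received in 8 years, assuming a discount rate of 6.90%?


Present value formula: PV = FV / (1 + r)^t
PV = $96,000.00 / (1 + 0.069)^8
PV = $96,000.00 / 1.7053819
PV = $56,292.38

PV = FV / (1 + r)^t = $56,292.38


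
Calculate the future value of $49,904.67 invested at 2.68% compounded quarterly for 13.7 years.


Compound interest formula: A = P(1 + r/n)^(nt)
A = $49,904.67 × (1 + 0.0268/4)^(4 × 13.7)
Growth factor: (1 + 0.0268/4)^54.8 = 1.4418622
A = $49,904.67 × 1.4418622
A = $71,955.66

A = P(1 + r/n)^(nt) = $71,955.66


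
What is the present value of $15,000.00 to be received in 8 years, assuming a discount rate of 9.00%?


Present value formula: PV = FV / (1 + r)^t
PV = $15,000.00 / (1 + 0.09)^8
PV = $15,000.00 / 1.992563
PV = $7,527.99

PV = FV / (1 + r)^t = $7,527.99


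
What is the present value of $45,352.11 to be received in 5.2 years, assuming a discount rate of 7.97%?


Present value formula: PV = FV / (1 + r)^t
PV = $45,352.11 / (1 + 0.0797)^5.2
PV = $45,352.11 / 1.489965
PV = $30,438.37

PV = FV / (1 + r)^t = $30,438.37


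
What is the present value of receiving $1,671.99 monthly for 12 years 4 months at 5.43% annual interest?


Present value of an ordinary annuity: PV = PMT × (1 − (1 + r)^(−n)) / r
Monthly rate r = 0.0543/12 = 0.004525, n = 148
PV = $1,671.99 × (1 − (1 + 0.0543/12)^(−148)) / (0.0543/12)
PV = $1,671.99 × 107.704765
PV = $180,081.29

PV = PMT × (1-(1+r)^(-n))/r = $180,081.29


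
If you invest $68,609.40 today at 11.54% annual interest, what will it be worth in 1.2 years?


Future value formula: FV = PV × (1 + r)^t
FV = $68,609.40 × (1 + 0.1154)^1.2
FV = $68,609.40 × 1.1400313
FV = $78,216.86

FV = PV × (1 + r)^t = $78,216.86


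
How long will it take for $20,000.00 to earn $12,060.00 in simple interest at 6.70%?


Rearrange the simple interest formula for t:
I = P × r × t  ⇒  t = I / (P × r)
t = $12,060.00 / ($20,000.00 × 0.067)
t = 9

t = I/(P×r) = 9 years


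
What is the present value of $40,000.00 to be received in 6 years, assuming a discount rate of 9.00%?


Present value formula: PV = FV / (1 + r)^t
PV = $40,000.00 / (1 + 0.09)^6
PV = $40,000.00 / 1.677100
PV = $23,850.69

PV = FV / (1 + r)^t = $23,850.69


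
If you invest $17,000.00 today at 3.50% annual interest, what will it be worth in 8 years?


Future value formula: FV = PV × (1 + r)^t
FV = $17,000.00 × (1 + 0.035)^8
FV = $17,000.00 × 1.316809
FV = $22,385.75

FV = PV × (1 + r)^t = $22,385.75


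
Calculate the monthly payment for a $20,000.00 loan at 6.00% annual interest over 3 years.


Loan payment formula: PMT = PV × r / (1 − (1 + r)^(−n))
Monthly rate r = 0.06/12 = 0.005, n = 36 months
Denominator: 1 − (1 + 0.06/12)^(−36) = 0.164355
PMT = $20,000.00 × (0.06/12) / 0.164355
PMT = $608.44 per month

PMT = PV × r / (1-(1+r)^(-n)) = $608.44/month


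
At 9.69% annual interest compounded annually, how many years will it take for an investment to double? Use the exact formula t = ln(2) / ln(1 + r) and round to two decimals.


Doubling condition: (1 + r)^t = 2
Take ln of both sides: t × ln(1 + r) = ln(2)
t = ln(2) / ln(1 + r)
t = 0.693147 / 0.092488
t = 7.49

t = ln(2) / ln(1 + r) = 7.49 years


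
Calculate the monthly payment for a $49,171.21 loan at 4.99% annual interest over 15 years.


Loan payment formula: PMT = PV × r / (1 − (1 + r)^(−n))
Monthly rate r = 0.0499/12 ≈ 0.00415833, n = 180 months
Denominator: 1 − (1 + 0.0499/12)^(−180) = 0.526190
PMT = $49,171.21 × (0.0499/12) / 0.526190
PMT = $388.59 per month

PMT = PV × r / (1-(1+r)^(-n)) = $388.59/month


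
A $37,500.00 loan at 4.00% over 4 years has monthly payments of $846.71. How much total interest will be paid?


Total paid over the life of the loan = PMT × n.
Total paid = $846.71 × 48 = $40,642.08
Total interest = total paid − principal = $40,642.08 − $37,500.00 = $3,142.08

Total interest = (PMT × n) - PV = $3,142.08


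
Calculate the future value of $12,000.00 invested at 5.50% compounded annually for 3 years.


Compound interest formula: A = P(1 + r/n)^(nt)
A = $12,000.00 × (1 + 0.055/1)^(1 × 3)
Growth factor: (1 + 0.055/1)^3 = 1.1742414
A = $12,000.00 × 1.1742414
A = $14,090.90

A = P(1 + r/n)^(nt) = $14,090.90


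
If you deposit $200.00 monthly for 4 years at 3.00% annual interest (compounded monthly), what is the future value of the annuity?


Future value of an ordinary annuity: FV = PMT × ((1 + r)^n − 1) / r
Monthly rate r = 0.03/12 = 0.0025, n = 48
FV = $200.00 × ((1 + 0.03/12)^48 − 1) / (0.03/12)
FV = $200.00 × 50.931208
FV = $10,186.24

FV = PMT × ((1+r)^n - 1)/r = $10,186.24


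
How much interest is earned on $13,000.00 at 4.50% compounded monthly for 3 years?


Compound interest earned = final amount − principal.
A = P(1 + r/n)^(nt) = $13,000.00 × (1 + 0.045/12)^(12 × 3) = $14,875.22
Interest = A − P = $14,875.22 − $13,000.00 = $1,875.22

Interest = A - P = $1,875.22


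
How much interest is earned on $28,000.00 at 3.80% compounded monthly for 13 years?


Compound interest earned = final amount − principal.
A = P(1 + r/n)^(nt) = $28,000.00 × (1 + 0.038/12)^(12 × 13) = $45,852.24
Interest = A − P = $45,852.24 − $28,000.00 = $17,852.24

Interest = A - P = $17,852.24


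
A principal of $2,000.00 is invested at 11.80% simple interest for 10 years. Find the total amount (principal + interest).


Total amount formula: A = P(1 + rt) = P + P·r·t
Interest: I = P × r × t = $2,000.00 × 0.118 × 10 = $2,360.00
A = P + I = $2,000.00 + $2,360.00 = $4,360.00

A = P + I = P(1 + rt) = $4,360.00


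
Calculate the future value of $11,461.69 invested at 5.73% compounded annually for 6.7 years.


Compound interest formula: A = P(1 + r/n)^(nt)
A = $11,461.69 × (1 + 0.0573/1)^(1 × 6.7)
Growth factor: (1 + 0.0573/1)^6.7 = 1.4525402
A = $11,461.69 × 1.4525402
A = $16,648.57

A = P(1 + r/n)^(nt) = $16,648.57


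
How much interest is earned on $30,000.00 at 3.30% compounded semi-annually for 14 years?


Compound interest earned = final amount − principal.
A = P(1 + r/n)^(nt) = $30,000.00 × (1 + 0.033/2)^(2 × 14) = $47,438.18
Interest = A − P = $47,438.18 − $30,000.00 = $17,438.18

Interest = A - P = $17,438.18


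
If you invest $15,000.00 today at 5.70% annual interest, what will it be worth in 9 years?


Future value formula: FV = PV × (1 + r)^t
FV = $15,000.00 × (1 + 0.057)^9
FV = $15,000.00 × 1.64692903
FV = $24,703.94

FV = PV × (1 + r)^t = $24,703.94


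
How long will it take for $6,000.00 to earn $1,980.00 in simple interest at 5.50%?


Rearrange the simple interest formula for t:
I = P × r × t  ⇒  t = I / (P × r)
t = $1,980.00 / ($6,000.00 × 0.055)
t = 6

t = I/(P×r) = 6 years


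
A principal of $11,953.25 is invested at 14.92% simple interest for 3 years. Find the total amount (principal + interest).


Total amount formula: A = P(1 + rt) = P + P·r·t
Interest: I = P × r × t = $11,953.25 × 0.1492 × 3 = $5,350.27
A = P + I = $11,953.25 + $5,350.27 = $17,303.52

A = P + I = P(1 + rt) = $17,303.52
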